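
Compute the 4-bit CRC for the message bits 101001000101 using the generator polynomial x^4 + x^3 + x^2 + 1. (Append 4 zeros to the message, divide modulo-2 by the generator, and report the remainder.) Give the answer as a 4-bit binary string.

Append 4 zeros: 1010010001010000. Divide by 11101 (XOR where the leading bit is 1):
  pos 0: 10100 XOR 11101 = 01001
  pos 1: 10011 XOR 11101 = 01110
  pos 2: 11100 XOR 11101 = 00001
  pos 6: 10010 XOR 11101 = 01111
  pos 7: 11111 XOR 11101 = 00010
  pos 10: 10000 XOR 11101 = 01101
  pos 11: 11010 XOR 11101 = 00111
Remainder (last 4 bits) = 0111. This is the CRC / FCS.

0111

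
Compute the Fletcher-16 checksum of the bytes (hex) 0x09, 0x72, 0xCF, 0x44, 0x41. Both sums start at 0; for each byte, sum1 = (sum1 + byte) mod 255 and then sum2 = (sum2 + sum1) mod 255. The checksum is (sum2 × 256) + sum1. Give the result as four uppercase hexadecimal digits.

30D0

Running sums (mod 255):
  after byte 0 (0x09): sum1=9, sum2=9
  after byte 1 (0x72): sum1=123, sum2=132
  after byte 2 (0xCF): sum1=75, sum2=207
  after byte 3 (0x44): sum1=143, sum2=95
  after byte 4 (0x41): sum1=208, sum2=48
Checksum = sum2·256 + sum1 = 48·256 + 208 = 12496 = 0x30D0.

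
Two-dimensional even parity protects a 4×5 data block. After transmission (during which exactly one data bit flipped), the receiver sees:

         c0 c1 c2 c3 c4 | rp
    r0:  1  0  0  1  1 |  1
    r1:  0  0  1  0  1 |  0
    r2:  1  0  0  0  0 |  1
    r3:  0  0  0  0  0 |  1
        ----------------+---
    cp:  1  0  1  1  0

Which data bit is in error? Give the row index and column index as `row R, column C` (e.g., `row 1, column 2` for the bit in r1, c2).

Recompute each row's even parity and compare to rp:
  r0: data parity 1, sent rp 1 → ok
  r1: data parity 0, sent rp 0 → ok
  r2: data parity 1, sent rp 1 → ok
  r3: data parity 0, sent rp 1 → mismatch
Recompute each column's even parity and compare to cp:
  c0: data parity 0, sent cp 1 → mismatch
  c1: data parity 0, sent cp 0 → ok
  c2: data parity 1, sent cp 1 → ok
  c3: data parity 1, sent cp 1 → ok
  c4: data parity 0, sent cp 0 → ok
Exactly one row (r3) and one column (c0) fail → the flipped bit is at their intersection.

row 3, column 0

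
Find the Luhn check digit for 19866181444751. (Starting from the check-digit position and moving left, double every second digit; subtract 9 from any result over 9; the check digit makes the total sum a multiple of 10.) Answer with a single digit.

3

Partial digits right→left: 1 5 7 4 4 4 1 8 1 6 6 8 9 1
Double every second digit counting from the check-digit position (so the 1st, 3rd, 5th, ... of the partial from the right).
  doubled (with −9 where >9): 2 5 8 2 2 3 9 → sum 31
  kept as-is: 5 4 4 8 6 8 1 → sum 36
Total = 31 + 36 = 67.
Check digit = (10 − (67 mod 10)) mod 10 = 3.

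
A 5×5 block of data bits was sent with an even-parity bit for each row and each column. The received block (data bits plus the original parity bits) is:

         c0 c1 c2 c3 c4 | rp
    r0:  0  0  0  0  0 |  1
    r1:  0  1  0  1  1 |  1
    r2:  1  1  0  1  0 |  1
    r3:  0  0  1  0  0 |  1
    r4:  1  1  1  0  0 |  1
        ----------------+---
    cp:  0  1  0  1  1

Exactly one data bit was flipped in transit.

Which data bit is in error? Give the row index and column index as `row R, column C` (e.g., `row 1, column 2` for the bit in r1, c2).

Recompute each row's even parity and compare to rp:
  r0: data parity 0, sent rp 1 → mismatch
  r1: data parity 1, sent rp 1 → ok
  r2: data parity 1, sent rp 1 → ok
  r3: data parity 1, sent rp 1 → ok
  r4: data parity 1, sent rp 1 → ok
Recompute each column's even parity and compare to cp:
  c0: data parity 0, sent cp 0 → ok
  c1: data parity 1, sent cp 1 → ok
  c2: data parity 0, sent cp 0 → ok
  c3: data parity 0, sent cp 1 → mismatch
  c4: data parity 1, sent cp 1 → ok
Exactly one row (r0) and one column (c3) fail → the flipped bit is at their intersection.

row 0, column 3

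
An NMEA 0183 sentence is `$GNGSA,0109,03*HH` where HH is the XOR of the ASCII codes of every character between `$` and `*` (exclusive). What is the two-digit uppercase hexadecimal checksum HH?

57

XOR the ASCII codes of the payload characters:
  'G' = 0x47 → acc = 0x47
  'N' = 0x4E → acc = 0x09
  'G' = 0x47 → acc = 0x4E
  'S' = 0x53 → acc = 0x1D
  'A' = 0x41 → acc = 0x5C
  ',' = 0x2C → acc = 0x70
  '0' = 0x30 → acc = 0x40
  '1' = 0x31 → acc = 0x71
  '0' = 0x30 → acc = 0x41
  '9' = 0x39 → acc = 0x78
  ',' = 0x2C → acc = 0x54
  '0' = 0x30 → acc = 0x64
  '3' = 0x33 → acc = 0x57
Checksum = 0x57.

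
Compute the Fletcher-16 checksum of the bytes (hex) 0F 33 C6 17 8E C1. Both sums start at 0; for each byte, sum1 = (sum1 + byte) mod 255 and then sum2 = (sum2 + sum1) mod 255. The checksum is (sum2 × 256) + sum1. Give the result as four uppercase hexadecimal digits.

Running sums (mod 255):
  after byte 0 (0F): sum1=15, sum2=15
  after byte 1 (33): sum1=66, sum2=81
  after byte 2 (C6): sum1=9, sum2=90
  after byte 3 (17): sum1=32, sum2=122
  after byte 4 (8E): sum1=174, sum2=41
  after byte 5 (C1): sum1=112, sum2=153
Checksum = sum2·256 + sum1 = 153·256 + 112 = 39280 = 0x9970.

9970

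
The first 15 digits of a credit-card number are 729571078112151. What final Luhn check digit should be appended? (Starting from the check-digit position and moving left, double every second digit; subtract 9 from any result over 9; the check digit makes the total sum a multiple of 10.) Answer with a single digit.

Partial digits right→left: 1 5 1 2 1 1 8 7 0 1 7 5 9 2 7
Double every second digit counting from the check-digit position (so the 1st, 3rd, 5th, ... of the partial from the right).
  doubled (with −9 where >9): 2 2 2 7 0 5 9 5 → sum 32
  kept as-is: 5 2 1 7 1 5 2 → sum 23
Total = 32 + 23 = 55.
Check digit = (10 − (55 mod 10)) mod 10 = 5.

5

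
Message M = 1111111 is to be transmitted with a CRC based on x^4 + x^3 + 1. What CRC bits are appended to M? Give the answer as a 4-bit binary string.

1011

Append 4 zeros: 11111110000. Divide by 11001 (XOR where the leading bit is 1):
  pos 0: 11111 XOR 11001 = 00110
  pos 2: 11011 XOR 11001 = 00010
  pos 5: 10000 XOR 11001 = 01001
  pos 6: 10010 XOR 11001 = 01011
Remainder (last 4 bits) = 1011. This is the CRC / FCS.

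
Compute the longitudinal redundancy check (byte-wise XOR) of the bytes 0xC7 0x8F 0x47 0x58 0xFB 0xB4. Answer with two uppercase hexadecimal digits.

XOR the bytes together:
  start with 0xC7
  0xC7 ⊕ 0x8F = 0x48
  0x48 ⊕ 0x47 = 0x0F
  0x0F ⊕ 0x58 = 0x57
  0x57 ⊕ 0xFB = 0xAC
  0xAC ⊕ 0xB4 = 0x18

18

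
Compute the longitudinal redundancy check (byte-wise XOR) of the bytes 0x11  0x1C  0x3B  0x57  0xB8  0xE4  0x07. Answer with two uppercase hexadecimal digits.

XOR the bytes together:
  start with 0x11
  0x11 ⊕ 0x1C = 0x0D
  0x0D ⊕ 0x3B = 0x36
  0x36 ⊕ 0x57 = 0x61
  0x61 ⊕ 0xB8 = 0xD9
  0xD9 ⊕ 0xE4 = 0x3D
  0x3D ⊕ 0x07 = 0x3A

3A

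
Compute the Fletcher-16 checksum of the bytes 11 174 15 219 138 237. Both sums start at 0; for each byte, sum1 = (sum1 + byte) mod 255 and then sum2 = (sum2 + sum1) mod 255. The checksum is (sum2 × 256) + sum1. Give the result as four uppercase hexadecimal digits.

7E1D

Running sums (mod 255):
  after byte 0 (11): sum1=11, sum2=11
  after byte 1 (174): sum1=185, sum2=196
  after byte 2 (15): sum1=200, sum2=141
  after byte 3 (219): sum1=164, sum2=50
  after byte 4 (138): sum1=47, sum2=97
  after byte 5 (237): sum1=29, sum2=126
Checksum = sum2·256 + sum1 = 126·256 + 29 = 32285 = 0x7E1D.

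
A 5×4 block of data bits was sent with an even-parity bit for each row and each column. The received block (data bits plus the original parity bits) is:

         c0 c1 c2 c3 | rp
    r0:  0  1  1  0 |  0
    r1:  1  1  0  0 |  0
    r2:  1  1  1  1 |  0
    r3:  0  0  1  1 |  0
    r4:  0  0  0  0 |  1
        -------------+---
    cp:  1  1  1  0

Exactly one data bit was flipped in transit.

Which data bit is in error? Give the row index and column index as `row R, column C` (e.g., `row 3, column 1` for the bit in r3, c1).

Recompute each row's even parity and compare to rp:
  r0: data parity 0, sent rp 0 → ok
  r1: data parity 0, sent rp 0 → ok
  r2: data parity 0, sent rp 0 → ok
  r3: data parity 0, sent rp 0 → ok
  r4: data parity 0, sent rp 1 → mismatch
Recompute each column's even parity and compare to cp:
  c0: data parity 0, sent cp 1 → mismatch
  c1: data parity 1, sent cp 1 → ok
  c2: data parity 1, sent cp 1 → ok
  c3: data parity 0, sent cp 0 → ok
Exactly one row (r4) and one column (c0) fail → the flipped bit is at their intersection.

row 4, column 0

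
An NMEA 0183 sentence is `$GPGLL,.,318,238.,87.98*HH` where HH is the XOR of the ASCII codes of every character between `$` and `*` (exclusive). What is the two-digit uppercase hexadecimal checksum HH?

73

XOR the ASCII codes of the payload characters:
  'G' = 0x47 → acc = 0x47
  'P' = 0x50 → acc = 0x17
  'G' = 0x47 → acc = 0x50
  'L' = 0x4C → acc = 0x1C
  'L' = 0x4C → acc = 0x50
  ',' = 0x2C → acc = 0x7C
  '.' = 0x2E → acc = 0x52
  ',' = 0x2C → acc = 0x7E
  '3' = 0x33 → acc = 0x4D
  '1' = 0x31 → acc = 0x7C
  '8' = 0x38 → acc = 0x44
  ',' = 0x2C → acc = 0x68
  '2' = 0x32 → acc = 0x5A
  '3' = 0x33 → acc = 0x69
  '8' = 0x38 → acc = 0x51
  '.' = 0x2E → acc = 0x7F
  ',' = 0x2C → acc = 0x53
  '8' = 0x38 → acc = 0x6B
  '7' = 0x37 → acc = 0x5C
  '.' = 0x2E → acc = 0x72
  '9' = 0x39 → acc = 0x4B
  '8' = 0x38 → acc = 0x73
Checksum = 0x73.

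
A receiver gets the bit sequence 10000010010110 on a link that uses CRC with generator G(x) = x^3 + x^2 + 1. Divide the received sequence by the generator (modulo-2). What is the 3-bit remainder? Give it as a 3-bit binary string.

Modulo-2 division of 10000010010110 by 1101:
  pos 0: 1000 XOR 1101 = 0101
  pos 1: 1010 XOR 1101 = 0111
  pos 2: 1110 XOR 1101 = 0011
  pos 4: 1110 XOR 1101 = 0011
  pos 6: 1101 XOR 1101 = 0000
Remainder = 110 (nonzero — an error is detected).

110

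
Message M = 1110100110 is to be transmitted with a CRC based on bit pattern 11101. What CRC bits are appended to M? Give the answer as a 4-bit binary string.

Append 4 zeros: 11101001100000. Divide by 11101 (XOR where the leading bit is 1):
  pos 0: 11101 XOR 11101 = 00000
  pos 7: 11000 XOR 11101 = 00101
  pos 9: 10100 XOR 11101 = 01001
Remainder (last 4 bits) = 1001. This is the CRC / FCS.

1001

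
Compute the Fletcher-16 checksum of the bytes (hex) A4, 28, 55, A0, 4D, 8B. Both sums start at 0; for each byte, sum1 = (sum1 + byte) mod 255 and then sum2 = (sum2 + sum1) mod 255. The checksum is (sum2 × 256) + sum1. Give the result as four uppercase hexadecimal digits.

Running sums (mod 255):
  after byte 0 (A4): sum1=164, sum2=164
  after byte 1 (28): sum1=204, sum2=113
  after byte 2 (55): sum1=34, sum2=147
  after byte 3 (A0): sum1=194, sum2=86
  after byte 4 (4D): sum1=16, sum2=102
  after byte 5 (8B): sum1=155, sum2=2
Checksum = sum2·256 + sum1 = 2·256 + 155 = 667 = 0x029B.

029B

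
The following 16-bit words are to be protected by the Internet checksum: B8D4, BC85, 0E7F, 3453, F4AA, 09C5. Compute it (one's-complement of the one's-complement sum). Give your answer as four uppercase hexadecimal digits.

4963

One's-complement addition (fold any carry out of bit 15 back into bit 0):
  0xB8D4 + 0xBC85 = 0x17559 → wrap carry → 0x755A
  0x755A + 0x0E7F = 0x083D9
  0x83D9 + 0x3453 = 0x0B82C
  0xB82C + 0xF4AA = 0x1ACD6 → wrap carry → 0xACD7
  0xACD7 + 0x09C5 = 0x0B69C
One's-complement sum = 0xB69C.
Checksum = ~0xB69C & 0xFFFF = 0x4963.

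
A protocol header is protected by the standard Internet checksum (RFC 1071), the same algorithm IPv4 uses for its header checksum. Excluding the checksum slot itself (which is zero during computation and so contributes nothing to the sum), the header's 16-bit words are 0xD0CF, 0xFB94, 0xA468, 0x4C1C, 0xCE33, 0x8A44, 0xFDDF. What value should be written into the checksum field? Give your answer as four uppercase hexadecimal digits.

One's-complement addition (fold any carry out of bit 15 back into bit 0):
  0xD0CF + 0xFB94 = 0x1CC63 → wrap carry → 0xCC64
  0xCC64 + 0xA468 = 0x170CC → wrap carry → 0x70CD
  0x70CD + 0x4C1C = 0x0BCE9
  0xBCE9 + 0xCE33 = 0x18B1C → wrap carry → 0x8B1D
  0x8B1D + 0x8A44 = 0x11561 → wrap carry → 0x1562
  0x1562 + 0xFDDF = 0x11341 → wrap carry → 0x1342
One's-complement sum = 0x1342.
Checksum = ~0x1342 & 0xFFFF = 0xECBD.

ECBD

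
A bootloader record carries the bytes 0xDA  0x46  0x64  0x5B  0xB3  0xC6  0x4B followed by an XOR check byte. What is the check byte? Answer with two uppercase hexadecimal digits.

9D

XOR the bytes together:
  start with 0xDA
  0xDA ⊕ 0x46 = 0x9C
  0x9C ⊕ 0x64 = 0xF8
  0xF8 ⊕ 0x5B = 0xA3
  0xA3 ⊕ 0xB3 = 0x10
  0x10 ⊕ 0xC6 = 0xD6
  0xD6 ⊕ 0x4B = 0x9D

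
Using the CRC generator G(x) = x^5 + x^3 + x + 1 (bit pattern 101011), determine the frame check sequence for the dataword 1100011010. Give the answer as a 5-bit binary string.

01110

Append 5 zeros: 110001101000000. Divide by 101011 (XOR where the leading bit is 1):
  pos 0: 110001 XOR 101011 = 011010
  pos 1: 110101 XOR 101011 = 011110
  pos 2: 111100 XOR 101011 = 010111
  pos 3: 101111 XOR 101011 = 000100
  pos 6: 100000 XOR 101011 = 001011
  pos 8: 101100 XOR 101011 = 000111
Remainder (last 5 bits) = 01110. This is the CRC / FCS.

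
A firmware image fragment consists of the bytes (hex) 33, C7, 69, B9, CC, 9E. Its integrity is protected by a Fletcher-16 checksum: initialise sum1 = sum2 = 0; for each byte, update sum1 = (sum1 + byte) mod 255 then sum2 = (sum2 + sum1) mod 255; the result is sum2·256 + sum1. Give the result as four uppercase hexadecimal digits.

2589

Running sums (mod 255):
  after byte 0 (33): sum1=51, sum2=51
  after byte 1 (C7): sum1=250, sum2=46
  after byte 2 (69): sum1=100, sum2=146
  after byte 3 (B9): sum1=30, sum2=176
  after byte 4 (CC): sum1=234, sum2=155
  after byte 5 (9E): sum1=137, sum2=37
Checksum = sum2·256 + sum1 = 37·256 + 137 = 9609 = 0x2589.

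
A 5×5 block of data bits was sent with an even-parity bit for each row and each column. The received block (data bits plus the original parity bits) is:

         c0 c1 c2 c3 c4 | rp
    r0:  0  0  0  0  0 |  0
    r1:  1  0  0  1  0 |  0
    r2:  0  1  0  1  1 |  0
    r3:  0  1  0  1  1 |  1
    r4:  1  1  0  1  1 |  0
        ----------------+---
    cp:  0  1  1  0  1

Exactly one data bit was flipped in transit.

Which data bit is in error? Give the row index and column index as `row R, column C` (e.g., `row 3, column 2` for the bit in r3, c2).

row 2, column 2

Recompute each row's even parity and compare to rp:
  r0: data parity 0, sent rp 0 → ok
  r1: data parity 0, sent rp 0 → ok
  r2: data parity 1, sent rp 0 → mismatch
  r3: data parity 1, sent rp 1 → ok
  r4: data parity 0, sent rp 0 → ok
Recompute each column's even parity and compare to cp:
  c0: data parity 0, sent cp 0 → ok
  c1: data parity 1, sent cp 1 → ok
  c2: data parity 0, sent cp 1 → mismatch
  c3: data parity 0, sent cp 0 → ok
  c4: data parity 1, sent cp 1 → ok
Exactly one row (r2) and one column (c2) fail → the flipped bit is at their intersection.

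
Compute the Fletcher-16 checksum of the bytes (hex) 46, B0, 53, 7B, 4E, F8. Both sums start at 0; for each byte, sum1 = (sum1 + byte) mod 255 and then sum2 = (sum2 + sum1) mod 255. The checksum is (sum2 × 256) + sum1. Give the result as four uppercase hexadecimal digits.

Running sums (mod 255):
  after byte 0 (46): sum1=70, sum2=70
  after byte 1 (B0): sum1=246, sum2=61
  after byte 2 (53): sum1=74, sum2=135
  after byte 3 (7B): sum1=197, sum2=77
  after byte 4 (4E): sum1=20, sum2=97
  after byte 5 (F8): sum1=13, sum2=110
Checksum = sum2·256 + sum1 = 110·256 + 13 = 28173 = 0x6E0D.

6E0D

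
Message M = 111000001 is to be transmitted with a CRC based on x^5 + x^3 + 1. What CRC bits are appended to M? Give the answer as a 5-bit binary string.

Append 5 zeros: 11100000100000. Divide by 101001 (XOR where the leading bit is 1):
  pos 0: 111000 XOR 101001 = 010001
  pos 1: 100010 XOR 101001 = 001011
  pos 3: 101101 XOR 101001 = 000100
  pos 6: 100000 XOR 101001 = 001001
  pos 8: 100100 XOR 101001 = 001101
Remainder (last 5 bits) = 01101. This is the CRC / FCS.

01101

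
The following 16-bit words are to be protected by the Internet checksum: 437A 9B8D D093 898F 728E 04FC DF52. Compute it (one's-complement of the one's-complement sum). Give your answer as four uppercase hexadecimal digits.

6FF7

One's-complement addition (fold any carry out of bit 15 back into bit 0):
  0x437A + 0x9B8D = 0x0DF07
  0xDF07 + 0xD093 = 0x1AF9A → wrap carry → 0xAF9B
  0xAF9B + 0x898F = 0x1392A → wrap carry → 0x392B
  0x392B + 0x728E = 0x0ABB9
  0xABB9 + 0x04FC = 0x0B0B5
  0xB0B5 + 0xDF52 = 0x19007 → wrap carry → 0x9008
One's-complement sum = 0x9008.
Checksum = ~0x9008 & 0xFFFF = 0x6FF7.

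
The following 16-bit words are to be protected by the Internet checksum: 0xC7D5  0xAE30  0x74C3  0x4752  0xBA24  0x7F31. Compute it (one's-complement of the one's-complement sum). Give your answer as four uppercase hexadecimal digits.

One's-complement addition (fold any carry out of bit 15 back into bit 0):
  0xC7D5 + 0xAE30 = 0x17605 → wrap carry → 0x7606
  0x7606 + 0x74C3 = 0x0EAC9
  0xEAC9 + 0x4752 = 0x1321B → wrap carry → 0x321C
  0x321C + 0xBA24 = 0x0EC40
  0xEC40 + 0x7F31 = 0x16B71 → wrap carry → 0x6B72
One's-complement sum = 0x6B72.
Checksum = ~0x6B72 & 0xFFFF = 0x948D.

948D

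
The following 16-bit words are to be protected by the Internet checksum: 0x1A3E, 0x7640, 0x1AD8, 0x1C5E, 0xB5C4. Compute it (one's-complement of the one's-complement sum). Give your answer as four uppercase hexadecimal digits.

8286

One's-complement addition (fold any carry out of bit 15 back into bit 0):
  0x1A3E + 0x7640 = 0x0907E
  0x907E + 0x1AD8 = 0x0AB56
  0xAB56 + 0x1C5E = 0x0C7B4
  0xC7B4 + 0xB5C4 = 0x17D78 → wrap carry → 0x7D79
One's-complement sum = 0x7D79.
Checksum = ~0x7D79 & 0xFFFF = 0x8286.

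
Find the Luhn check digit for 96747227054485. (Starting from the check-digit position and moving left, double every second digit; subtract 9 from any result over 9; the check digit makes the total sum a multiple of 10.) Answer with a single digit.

3

Partial digits right→left: 5 8 4 4 5 0 7 2 2 7 4 7 6 9
Double every second digit counting from the check-digit position (so the 1st, 3rd, 5th, ... of the partial from the right).
  doubled (with −9 where >9): 1 8 1 5 4 8 3 → sum 30
  kept as-is: 8 4 0 2 7 7 9 → sum 37
Total = 30 + 37 = 67.
Check digit = (10 − (67 mod 10)) mod 10 = 3.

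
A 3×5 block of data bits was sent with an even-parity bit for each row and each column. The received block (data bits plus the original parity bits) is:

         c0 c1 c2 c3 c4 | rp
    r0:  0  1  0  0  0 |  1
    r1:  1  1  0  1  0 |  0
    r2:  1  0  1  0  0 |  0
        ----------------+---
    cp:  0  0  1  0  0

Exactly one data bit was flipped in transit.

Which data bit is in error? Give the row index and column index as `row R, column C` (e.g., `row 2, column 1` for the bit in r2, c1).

Recompute each row's even parity and compare to rp:
  r0: data parity 1, sent rp 1 → ok
  r1: data parity 1, sent rp 0 → mismatch
  r2: data parity 0, sent rp 0 → ok
Recompute each column's even parity and compare to cp:
  c0: data parity 0, sent cp 0 → ok
  c1: data parity 0, sent cp 0 → ok
  c2: data parity 1, sent cp 1 → ok
  c3: data parity 1, sent cp 0 → mismatch
  c4: data parity 0, sent cp 0 → ok
Exactly one row (r1) and one column (c3) fail → the flipped bit is at their intersection.

row 1, column 3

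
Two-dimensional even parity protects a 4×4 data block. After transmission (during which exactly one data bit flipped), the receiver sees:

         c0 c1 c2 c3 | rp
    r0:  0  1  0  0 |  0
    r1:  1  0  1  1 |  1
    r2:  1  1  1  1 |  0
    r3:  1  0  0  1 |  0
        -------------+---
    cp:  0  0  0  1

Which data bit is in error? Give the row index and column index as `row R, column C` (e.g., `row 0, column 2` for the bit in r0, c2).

row 0, column 0

Recompute each row's even parity and compare to rp:
  r0: data parity 1, sent rp 0 → mismatch
  r1: data parity 1, sent rp 1 → ok
  r2: data parity 0, sent rp 0 → ok
  r3: data parity 0, sent rp 0 → ok
Recompute each column's even parity and compare to cp:
  c0: data parity 1, sent cp 0 → mismatch
  c1: data parity 0, sent cp 0 → ok
  c2: data parity 0, sent cp 0 → ok
  c3: data parity 1, sent cp 1 → ok
Exactly one row (r0) and one column (c0) fail → the flipped bit is at their intersection.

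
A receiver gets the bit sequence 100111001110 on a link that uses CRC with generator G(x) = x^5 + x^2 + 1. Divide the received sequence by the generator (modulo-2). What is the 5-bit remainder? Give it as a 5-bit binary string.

11010

Modulo-2 division of 100111001110 by 100101:
  pos 0: 100111 XOR 100101 = 000010
  pos 4: 100011 XOR 100101 = 000110
Remainder = 11010 (nonzero — an error is detected).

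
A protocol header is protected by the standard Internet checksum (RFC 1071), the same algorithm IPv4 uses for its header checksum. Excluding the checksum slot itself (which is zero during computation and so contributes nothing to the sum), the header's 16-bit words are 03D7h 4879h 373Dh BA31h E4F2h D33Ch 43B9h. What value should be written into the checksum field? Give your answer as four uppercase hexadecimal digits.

C657

One's-complement addition (fold any carry out of bit 15 back into bit 0):
  0x03D7 + 0x4879 = 0x04C50
  0x4C50 + 0x373D = 0x0838D
  0x838D + 0xBA31 = 0x13DBE → wrap carry → 0x3DBF
  0x3DBF + 0xE4F2 = 0x122B1 → wrap carry → 0x22B2
  0x22B2 + 0xD33C = 0x0F5EE
  0xF5EE + 0x43B9 = 0x139A7 → wrap carry → 0x39A8
One's-complement sum = 0x39A8.
Checksum = ~0x39A8 & 0xFFFF = 0xC657.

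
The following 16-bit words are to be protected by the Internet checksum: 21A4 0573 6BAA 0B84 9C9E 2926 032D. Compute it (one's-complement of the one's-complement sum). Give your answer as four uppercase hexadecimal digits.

One's-complement addition (fold any carry out of bit 15 back into bit 0):
  0x21A4 + 0x0573 = 0x02717
  0x2717 + 0x6BAA = 0x092C1
  0x92C1 + 0x0B84 = 0x09E45
  0x9E45 + 0x9C9E = 0x13AE3 → wrap carry → 0x3AE4
  0x3AE4 + 0x2926 = 0x0640A
  0x640A + 0x032D = 0x06737
One's-complement sum = 0x6737.
Checksum = ~0x6737 & 0xFFFF = 0x98C8.

98C8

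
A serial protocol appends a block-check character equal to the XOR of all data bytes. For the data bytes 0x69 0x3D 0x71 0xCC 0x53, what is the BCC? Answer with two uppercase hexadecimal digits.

BA

XOR the bytes together:
  start with 0x69
  0x69 ⊕ 0x3D = 0x54
  0x54 ⊕ 0x71 = 0x25
  0x25 ⊕ 0xCC = 0xE9
  0xE9 ⊕ 0x53 = 0xBA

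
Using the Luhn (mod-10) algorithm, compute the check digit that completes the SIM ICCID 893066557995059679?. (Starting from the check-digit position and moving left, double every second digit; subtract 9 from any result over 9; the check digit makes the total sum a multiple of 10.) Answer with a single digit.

0

Partial digits right→left: 9 7 6 9 5 0 5 9 9 7 5 5 6 6 0 3 9 8
Double every second digit counting from the check-digit position (so the 1st, 3rd, 5th, ... of the partial from the right).
  doubled (with −9 where >9): 9 3 1 1 9 1 3 0 9 → sum 36
  kept as-is: 7 9 0 9 7 5 6 3 8 → sum 54
Total = 36 + 54 = 90.
Check digit = (10 − (90 mod 10)) mod 10 = 0.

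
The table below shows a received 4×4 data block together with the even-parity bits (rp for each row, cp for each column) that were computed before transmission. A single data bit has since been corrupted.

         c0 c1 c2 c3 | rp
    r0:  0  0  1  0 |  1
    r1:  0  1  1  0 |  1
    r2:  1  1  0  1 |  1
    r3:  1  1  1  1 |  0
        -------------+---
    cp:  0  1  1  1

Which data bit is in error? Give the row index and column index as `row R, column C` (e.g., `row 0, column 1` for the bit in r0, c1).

Recompute each row's even parity and compare to rp:
  r0: data parity 1, sent rp 1 → ok
  r1: data parity 0, sent rp 1 → mismatch
  r2: data parity 1, sent rp 1 → ok
  r3: data parity 0, sent rp 0 → ok
Recompute each column's even parity and compare to cp:
  c0: data parity 0, sent cp 0 → ok
  c1: data parity 1, sent cp 1 → ok
  c2: data parity 1, sent cp 1 → ok
  c3: data parity 0, sent cp 1 → mismatch
Exactly one row (r1) and one column (c3) fail → the flipped bit is at their intersection.

row 1, column 3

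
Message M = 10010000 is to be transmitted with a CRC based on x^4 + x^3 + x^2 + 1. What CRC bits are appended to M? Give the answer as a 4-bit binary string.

Append 4 zeros: 100100000000. Divide by 11101 (XOR where the leading bit is 1):
  pos 0: 10010 XOR 11101 = 01111
  pos 1: 11110 XOR 11101 = 00011
  pos 4: 11000 XOR 11101 = 00101
  pos 6: 10100 XOR 11101 = 01001
  pos 7: 10010 XOR 11101 = 01111
Remainder (last 4 bits) = 1111. This is the CRC / FCS.

1111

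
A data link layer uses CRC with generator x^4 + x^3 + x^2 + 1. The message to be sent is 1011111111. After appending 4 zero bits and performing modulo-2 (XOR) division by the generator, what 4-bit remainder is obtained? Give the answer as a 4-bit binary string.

Append 4 zeros: 10111111110000. Divide by 11101 (XOR where the leading bit is 1):
  pos 0: 10111 XOR 11101 = 01010
  pos 1: 10101 XOR 11101 = 01000
  pos 2: 10001 XOR 11101 = 01100
  pos 3: 11001 XOR 11101 = 00100
  pos 5: 10011 XOR 11101 = 01110
  pos 6: 11100 XOR 11101 = 00001
Remainder (last 4 bits) = 1000. This is the CRC / FCS.

1000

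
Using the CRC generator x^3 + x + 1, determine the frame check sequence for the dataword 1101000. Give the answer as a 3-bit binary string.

Append 3 zeros: 1101000000. Divide by 1011 (XOR where the leading bit is 1):
  pos 0: 1101 XOR 1011 = 0110
  pos 1: 1100 XOR 1011 = 0111
  pos 2: 1110 XOR 1011 = 0101
  pos 3: 1010 XOR 1011 = 0001
  pos 6: 1000 XOR 1011 = 0011
Remainder (last 3 bits) = 011. This is the CRC / FCS.

011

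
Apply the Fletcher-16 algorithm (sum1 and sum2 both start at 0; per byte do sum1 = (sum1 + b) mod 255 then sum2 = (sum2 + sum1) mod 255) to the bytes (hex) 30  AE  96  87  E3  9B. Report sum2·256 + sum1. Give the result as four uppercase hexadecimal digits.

Running sums (mod 255):
  after byte 0 (30): sum1=48, sum2=48
  after byte 1 (AE): sum1=222, sum2=15
  after byte 2 (96): sum1=117, sum2=132
  after byte 3 (87): sum1=252, sum2=129
  after byte 4 (E3): sum1=224, sum2=98
  after byte 5 (9B): sum1=124, sum2=222
Checksum = sum2·256 + sum1 = 222·256 + 124 = 56956 = 0xDE7C.

DE7C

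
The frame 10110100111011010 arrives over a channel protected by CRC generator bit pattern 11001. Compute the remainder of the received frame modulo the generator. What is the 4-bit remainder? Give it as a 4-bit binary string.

Modulo-2 division of 10110100111011010 by 11001:
  pos 0: 10110 XOR 11001 = 01111
  pos 1: 11111 XOR 11001 = 00110
  pos 3: 11000 XOR 11001 = 00001
  pos 7: 11110 XOR 11001 = 00111
  pos 9: 11111 XOR 11001 = 00110
  pos 11: 11001 XOR 11001 = 00000
Remainder = 0000 (zero — the frame passes the CRC check).

0000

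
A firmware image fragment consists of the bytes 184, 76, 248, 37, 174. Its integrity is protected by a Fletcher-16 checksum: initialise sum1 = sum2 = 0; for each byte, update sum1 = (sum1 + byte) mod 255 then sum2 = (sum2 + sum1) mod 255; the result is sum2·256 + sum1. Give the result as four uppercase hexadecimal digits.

B0D1

Running sums (mod 255):
  after byte 0 (184): sum1=184, sum2=184
  after byte 1 (76): sum1=5, sum2=189
  after byte 2 (248): sum1=253, sum2=187
  after byte 3 (37): sum1=35, sum2=222
  after byte 4 (174): sum1=209, sum2=176
Checksum = sum2·256 + sum1 = 176·256 + 209 = 45265 = 0xB0D1.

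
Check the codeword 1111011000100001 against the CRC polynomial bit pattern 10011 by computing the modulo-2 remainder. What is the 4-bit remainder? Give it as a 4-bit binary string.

Modulo-2 division of 1111011000100001 by 10011:
  pos 0: 11110 XOR 10011 = 01101
  pos 1: 11011 XOR 10011 = 01000
  pos 2: 10001 XOR 10011 = 00010
  pos 5: 10000 XOR 10011 = 00011
  pos 8: 11100 XOR 10011 = 01111
  pos 9: 11110 XOR 10011 = 01101
  pos 10: 11010 XOR 10011 = 01001
  pos 11: 10011 XOR 10011 = 00000
Remainder = 0000 (zero — the frame passes the CRC check).

0000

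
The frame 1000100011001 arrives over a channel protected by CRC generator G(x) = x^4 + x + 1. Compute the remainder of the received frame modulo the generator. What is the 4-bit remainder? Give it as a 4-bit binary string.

Modulo-2 division of 1000100011001 by 10011:
  pos 0: 10001 XOR 10011 = 00010
  pos 3: 10000 XOR 10011 = 00011
  pos 6: 11110 XOR 10011 = 01101
  pos 7: 11010 XOR 10011 = 01001
  pos 8: 10011 XOR 10011 = 00000
Remainder = 0000 (zero — the frame passes the CRC check).

0000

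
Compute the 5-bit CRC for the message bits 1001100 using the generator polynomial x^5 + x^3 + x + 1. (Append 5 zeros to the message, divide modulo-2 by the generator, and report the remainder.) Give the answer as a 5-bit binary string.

Append 5 zeros: 100110000000. Divide by 101011 (XOR where the leading bit is 1):
  pos 0: 100110 XOR 101011 = 001101
  pos 2: 110100 XOR 101011 = 011111
  pos 3: 111110 XOR 101011 = 010101
  pos 4: 101010 XOR 101011 = 000001
Remainder (last 5 bits) = 00100. This is the CRC / FCS.

00100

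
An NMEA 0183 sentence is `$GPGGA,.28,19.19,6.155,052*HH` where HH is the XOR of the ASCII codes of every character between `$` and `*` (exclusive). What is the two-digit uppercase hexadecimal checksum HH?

XOR the ASCII codes of the payload characters:
  'G' = 0x47 → acc = 0x47
  'P' = 0x50 → acc = 0x17
  'G' = 0x47 → acc = 0x50
  'G' = 0x47 → acc = 0x17
  'A' = 0x41 → acc = 0x56
  ',' = 0x2C → acc = 0x7A
  '.' = 0x2E → acc = 0x54
  '2' = 0x32 → acc = 0x66
  '8' = 0x38 → acc = 0x5E
  ',' = 0x2C → acc = 0x72
  '1' = 0x31 → acc = 0x43
  '9' = 0x39 → acc = 0x7A
  '.' = 0x2E → acc = 0x54
  '1' = 0x31 → acc = 0x65
  '9' = 0x39 → acc = 0x5C
  ',' = 0x2C → acc = 0x70
  '6' = 0x36 → acc = 0x46
  '.' = 0x2E → acc = 0x68
  '1' = 0x31 → acc = 0x59
  '5' = 0x35 → acc = 0x6C
  '5' = 0x35 → acc = 0x59
  ',' = 0x2C → acc = 0x75
  '0' = 0x30 → acc = 0x45
  '5' = 0x35 → acc = 0x70
  '2' = 0x32 → acc = 0x42
Checksum = 0x42.

42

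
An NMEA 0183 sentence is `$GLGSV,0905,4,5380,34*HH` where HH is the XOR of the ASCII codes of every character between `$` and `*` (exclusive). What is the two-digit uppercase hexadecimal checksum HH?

XOR the ASCII codes of the payload characters:
  'G' = 0x47 → acc = 0x47
  'L' = 0x4C → acc = 0x0B
  'G' = 0x47 → acc = 0x4C
  'S' = 0x53 → acc = 0x1F
  'V' = 0x56 → acc = 0x49
  ',' = 0x2C → acc = 0x65
  '0' = 0x30 → acc = 0x55
  '9' = 0x39 → acc = 0x6C
  '0' = 0x30 → acc = 0x5C
  '5' = 0x35 → acc = 0x69
  ',' = 0x2C → acc = 0x45
  '4' = 0x34 → acc = 0x71
  ',' = 0x2C → acc = 0x5D
  '5' = 0x35 → acc = 0x68
  '3' = 0x33 → acc = 0x5B
  '8' = 0x38 → acc = 0x63
  '0' = 0x30 → acc = 0x53
  ',' = 0x2C → acc = 0x7F
  '3' = 0x33 → acc = 0x4C
  '4' = 0x34 → acc = 0x78
Checksum = 0x78.

78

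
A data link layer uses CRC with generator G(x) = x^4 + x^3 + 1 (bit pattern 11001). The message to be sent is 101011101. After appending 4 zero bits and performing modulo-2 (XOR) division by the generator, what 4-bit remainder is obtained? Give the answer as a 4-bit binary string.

0110

Append 4 zeros: 1010111010000. Divide by 11001 (XOR where the leading bit is 1):
  pos 0: 10101 XOR 11001 = 01100
  pos 1: 11001 XOR 11001 = 00000
  pos 6: 10100 XOR 11001 = 01101
  pos 7: 11010 XOR 11001 = 00011
Remainder (last 4 bits) = 0110. This is the CRC / FCS.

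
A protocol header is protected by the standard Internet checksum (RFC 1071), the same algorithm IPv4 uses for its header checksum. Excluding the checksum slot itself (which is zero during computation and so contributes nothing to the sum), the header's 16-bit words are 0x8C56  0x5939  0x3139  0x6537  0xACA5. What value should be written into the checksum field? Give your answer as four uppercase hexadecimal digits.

D759

One's-complement addition (fold any carry out of bit 15 back into bit 0):
  0x8C56 + 0x5939 = 0x0E58F
  0xE58F + 0x3139 = 0x116C8 → wrap carry → 0x16C9
  0x16C9 + 0x6537 = 0x07C00
  0x7C00 + 0xACA5 = 0x128A5 → wrap carry → 0x28A6
One's-complement sum = 0x28A6.
Checksum = ~0x28A6 & 0xFFFF = 0xD759.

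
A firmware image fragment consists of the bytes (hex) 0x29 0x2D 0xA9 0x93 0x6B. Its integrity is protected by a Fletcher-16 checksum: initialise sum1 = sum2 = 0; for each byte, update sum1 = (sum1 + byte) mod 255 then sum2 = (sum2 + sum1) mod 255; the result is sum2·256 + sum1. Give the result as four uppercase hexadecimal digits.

Running sums (mod 255):
  after byte 0 (0x29): sum1=41, sum2=41
  after byte 1 (0x2D): sum1=86, sum2=127
  after byte 2 (0xA9): sum1=0, sum2=127
  after byte 3 (0x93): sum1=147, sum2=19
  after byte 4 (0x6B): sum1=254, sum2=18
Checksum = sum2·256 + sum1 = 18·256 + 254 = 4862 = 0x12FE.

12FE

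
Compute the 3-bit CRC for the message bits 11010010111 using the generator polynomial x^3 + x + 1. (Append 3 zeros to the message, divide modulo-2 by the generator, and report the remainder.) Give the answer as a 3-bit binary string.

010

Append 3 zeros: 11010010111000. Divide by 1011 (XOR where the leading bit is 1):
  pos 0: 1101 XOR 1011 = 0110
  pos 1: 1100 XOR 1011 = 0111
  pos 2: 1110 XOR 1011 = 0101
  pos 3: 1011 XOR 1011 = 0000
  pos 8: 1110 XOR 1011 = 0101
  pos 9: 1010 XOR 1011 = 0001
Remainder (last 3 bits) = 010. This is the CRC / FCS.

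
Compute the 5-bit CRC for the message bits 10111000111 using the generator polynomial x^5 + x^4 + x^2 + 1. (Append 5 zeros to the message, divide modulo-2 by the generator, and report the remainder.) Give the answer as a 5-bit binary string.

Append 5 zeros: 1011100011100000. Divide by 110101 (XOR where the leading bit is 1):
  pos 0: 101110 XOR 110101 = 011011
  pos 1: 110110 XOR 110101 = 000011
  pos 5: 110111 XOR 110101 = 000010
  pos 9: 100000 XOR 110101 = 010101
  pos 10: 101010 XOR 110101 = 011111
Remainder (last 5 bits) = 11111. This is the CRC / FCS.

11111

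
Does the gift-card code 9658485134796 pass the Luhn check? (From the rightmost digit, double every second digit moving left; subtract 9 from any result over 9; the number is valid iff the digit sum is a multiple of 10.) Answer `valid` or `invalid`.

From the right, keep odd positions and double even positions (subtract 9 from any doubled value over 9):
  doubled (positions 2,4,...): 9 8 2 7 7 3 → sum 36
  kept (positions 1,3,...): 6 7 3 5 4 5 9 → sum 39
Total = 75.
75 mod 10 = 5, so the number is invalid.

invalid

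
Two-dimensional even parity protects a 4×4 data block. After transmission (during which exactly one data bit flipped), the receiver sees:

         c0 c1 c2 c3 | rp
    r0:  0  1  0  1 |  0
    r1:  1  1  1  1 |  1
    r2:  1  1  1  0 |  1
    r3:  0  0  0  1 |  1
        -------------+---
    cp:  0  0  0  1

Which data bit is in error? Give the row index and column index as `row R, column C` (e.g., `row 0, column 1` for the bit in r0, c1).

Recompute each row's even parity and compare to rp:
  r0: data parity 0, sent rp 0 → ok
  r1: data parity 0, sent rp 1 → mismatch
  r2: data parity 1, sent rp 1 → ok
  r3: data parity 1, sent rp 1 → ok
Recompute each column's even parity and compare to cp:
  c0: data parity 0, sent cp 0 → ok
  c1: data parity 1, sent cp 0 → mismatch
  c2: data parity 0, sent cp 0 → ok
  c3: data parity 1, sent cp 1 → ok
Exactly one row (r1) and one column (c1) fail → the flipped bit is at their intersection.

row 1, column 1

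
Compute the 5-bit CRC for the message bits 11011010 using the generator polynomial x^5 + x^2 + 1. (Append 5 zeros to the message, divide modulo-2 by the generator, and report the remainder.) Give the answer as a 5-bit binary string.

10100

Append 5 zeros: 1101101000000. Divide by 100101 (XOR where the leading bit is 1):
  pos 0: 110110 XOR 100101 = 010011
  pos 1: 100111 XOR 100101 = 000010
  pos 5: 100000 XOR 100101 = 000101
Remainder (last 5 bits) = 10100. This is the CRC / FCS.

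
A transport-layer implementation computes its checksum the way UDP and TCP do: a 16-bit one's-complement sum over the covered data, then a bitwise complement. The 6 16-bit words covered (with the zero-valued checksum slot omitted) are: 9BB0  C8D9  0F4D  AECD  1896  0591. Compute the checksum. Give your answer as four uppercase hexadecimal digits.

One's-complement addition (fold any carry out of bit 15 back into bit 0):
  0x9BB0 + 0xC8D9 = 0x16489 → wrap carry → 0x648A
  0x648A + 0x0F4D = 0x073D7
  0x73D7 + 0xAECD = 0x122A4 → wrap carry → 0x22A5
  0x22A5 + 0x1896 = 0x03B3B
  0x3B3B + 0x0591 = 0x040CC
One's-complement sum = 0x40CC.
Checksum = ~0x40CC & 0xFFFF = 0xBF33.

BF33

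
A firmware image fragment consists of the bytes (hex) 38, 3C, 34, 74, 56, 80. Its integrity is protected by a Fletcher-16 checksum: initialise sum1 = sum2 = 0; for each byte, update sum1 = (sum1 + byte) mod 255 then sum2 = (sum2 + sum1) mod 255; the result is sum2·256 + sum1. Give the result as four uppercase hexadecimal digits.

D9F3

Running sums (mod 255):
  after byte 0 (38): sum1=56, sum2=56
  after byte 1 (3C): sum1=116, sum2=172
  after byte 2 (34): sum1=168, sum2=85
  after byte 3 (74): sum1=29, sum2=114
  after byte 4 (56): sum1=115, sum2=229
  after byte 5 (80): sum1=243, sum2=217
Checksum = sum2·256 + sum1 = 217·256 + 243 = 55795 = 0xD9F3.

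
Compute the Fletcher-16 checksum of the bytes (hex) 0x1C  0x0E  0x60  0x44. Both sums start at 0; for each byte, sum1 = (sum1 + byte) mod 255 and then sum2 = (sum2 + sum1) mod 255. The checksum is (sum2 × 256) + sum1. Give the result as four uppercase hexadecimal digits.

9FCE

Running sums (mod 255):
  after byte 0 (0x1C): sum1=28, sum2=28
  after byte 1 (0x0E): sum1=42, sum2=70
  after byte 2 (0x60): sum1=138, sum2=208
  after byte 3 (0x44): sum1=206, sum2=159
Checksum = sum2·256 + sum1 = 159·256 + 206 = 40910 = 0x9FCE.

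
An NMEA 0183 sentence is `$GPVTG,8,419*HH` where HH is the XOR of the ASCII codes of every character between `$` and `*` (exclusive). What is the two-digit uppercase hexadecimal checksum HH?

56

XOR the ASCII codes of the payload characters:
  'G' = 0x47 → acc = 0x47
  'P' = 0x50 → acc = 0x17
  'V' = 0x56 → acc = 0x41
  'T' = 0x54 → acc = 0x15
  'G' = 0x47 → acc = 0x52
  ',' = 0x2C → acc = 0x7E
  '8' = 0x38 → acc = 0x46
  ',' = 0x2C → acc = 0x6A
  '4' = 0x34 → acc = 0x5E
  '1' = 0x31 → acc = 0x6F
  '9' = 0x39 → acc = 0x56
Checksum = 0x56.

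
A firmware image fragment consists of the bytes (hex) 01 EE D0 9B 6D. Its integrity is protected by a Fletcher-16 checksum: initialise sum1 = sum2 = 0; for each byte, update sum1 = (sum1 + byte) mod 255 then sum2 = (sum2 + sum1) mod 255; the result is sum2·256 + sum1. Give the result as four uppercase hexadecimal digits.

Running sums (mod 255):
  after byte 0 (01): sum1=1, sum2=1
  after byte 1 (EE): sum1=239, sum2=240
  after byte 2 (D0): sum1=192, sum2=177
  after byte 3 (9B): sum1=92, sum2=14
  after byte 4 (6D): sum1=201, sum2=215
Checksum = sum2·256 + sum1 = 215·256 + 201 = 55241 = 0xD7C9.

D7C9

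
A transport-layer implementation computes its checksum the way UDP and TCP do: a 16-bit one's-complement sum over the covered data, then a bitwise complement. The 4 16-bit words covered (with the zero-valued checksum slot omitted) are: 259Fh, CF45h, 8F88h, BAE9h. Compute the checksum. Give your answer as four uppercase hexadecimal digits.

One's-complement addition (fold any carry out of bit 15 back into bit 0):
  0x259F + 0xCF45 = 0x0F4E4
  0xF4E4 + 0x8F88 = 0x1846C → wrap carry → 0x846D
  0x846D + 0xBAE9 = 0x13F56 → wrap carry → 0x3F57
One's-complement sum = 0x3F57.
Checksum = ~0x3F57 & 0xFFFF = 0xC0A8.

C0A8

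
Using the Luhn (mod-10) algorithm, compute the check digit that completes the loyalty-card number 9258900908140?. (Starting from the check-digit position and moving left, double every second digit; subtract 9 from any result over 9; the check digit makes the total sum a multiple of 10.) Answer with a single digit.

8

Partial digits right→left: 0 4 1 8 0 9 0 0 9 8 5 2 9
Double every second digit counting from the check-digit position (so the 1st, 3rd, 5th, ... of the partial from the right).
  doubled (with −9 where >9): 0 2 0 0 9 1 9 → sum 21
  kept as-is: 4 8 9 0 8 2 → sum 31
Total = 21 + 31 = 52.
Check digit = (10 − (52 mod 10)) mod 10 = 8.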